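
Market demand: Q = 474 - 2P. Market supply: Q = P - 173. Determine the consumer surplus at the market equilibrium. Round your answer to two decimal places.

455.11

Rewriting demand in inverse form: P = 237 - 0.5Q.
Rewriting supply in inverse form: P = 173 + Q.
Setting demand equal to supply, 64 = 1.5Q, so Q* = 42.6667 and P* = 215.6667.
Consumer surplus is the triangle under demand above P*: (1/2)(42.6667)(237 - 215.6667) = (1/2)(42.6667)(21.3333) = 455.1111.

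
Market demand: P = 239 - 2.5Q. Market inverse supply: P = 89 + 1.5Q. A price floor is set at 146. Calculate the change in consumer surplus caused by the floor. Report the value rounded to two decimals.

Without the control, 239 - 2.5Q = 89 + 1.5Q so Q* = 37.5 and P* = 145.25.
At P = 146, buyers demand (239 - 146)/2.5 = 37.2 while sellers would supply more, so the quantity traded is 37.2 at price 146.
CS goes from (1/2)(37.5)(93.75) = 1757.8125 to 1729.8 (computed as (239 - 146)(37.2) - (1/2)(2.5)(37.2)^2), a change of -28.0125.

-28.01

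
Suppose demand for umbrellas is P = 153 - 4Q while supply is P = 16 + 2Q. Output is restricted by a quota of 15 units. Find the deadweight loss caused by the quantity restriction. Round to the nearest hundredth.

184.08

Unrestricted equilibrium: Q* = (153 - 16)/(4 + 2) = 22.8333.
At Q = 15 the demand price is 153 - 4(15) = 93 and the supply price is 16 + 2(15) = 46.
DWL = (1/2)(gap between curves at 15) x (Q* - 15) = (1/2)(47)(7.8333) = 184.0833.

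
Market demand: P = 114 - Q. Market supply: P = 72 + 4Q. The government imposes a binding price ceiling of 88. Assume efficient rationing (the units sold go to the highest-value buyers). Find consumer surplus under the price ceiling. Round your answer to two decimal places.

Free-market equilibrium: 114 - Q = 72 + 4Q gives Q* = 8.4, P* = 105.6.
At the ceiling price 88, quantity supplied is (88 - 72)/4 = 4; supply is the short side, so Q = 4 trades at P = 88.
The demand price at Q = 4 is 110. CS is the trapezoid between demand and 88 over [0, 4]: (1/2)[(114 - 88) + (110 - 88)](4) = 96.

96.00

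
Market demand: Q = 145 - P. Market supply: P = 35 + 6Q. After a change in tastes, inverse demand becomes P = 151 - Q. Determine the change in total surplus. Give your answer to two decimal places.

96.86

Rewriting demand in inverse form: P = 145 - Q.
Initial equilibrium: Q_0 = 15.7143, P_0 = 129.2857; CS_0 = (1/2)(15.7143)(15.7143) = 123.4694, PS_0 = (1/2)(15.7143)(94.2857) = 740.8163.
New equilibrium: 151 - Q = 35 + 6Q gives Q_1 = 16.5714, P_1 = 134.4286; CS_1 = 137.3061, PS_1 = 823.8367.
Change in total surplus = (137.3061 + 823.8367) - (123.4694 + 740.8163) = 96.8571.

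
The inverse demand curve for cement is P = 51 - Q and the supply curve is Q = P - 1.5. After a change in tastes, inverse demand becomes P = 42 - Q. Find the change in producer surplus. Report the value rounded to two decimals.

Rewriting supply in inverse form: P = 1.5 + Q.
Initial equilibrium: Q_0 = 24.75, P_0 = 26.25; CS_0 = (1/2)(24.75)(24.75) = 306.2812, PS_0 = (1/2)(24.75)(24.75) = 306.2812.
New equilibrium: 42 - Q = 1.5 + Q gives Q_1 = 20.25, P_1 = 21.75; CS_1 = 205.0312, PS_1 = 205.0312.
Change in producer surplus = 205.0312 - 306.2812 = -101.25.

-101.25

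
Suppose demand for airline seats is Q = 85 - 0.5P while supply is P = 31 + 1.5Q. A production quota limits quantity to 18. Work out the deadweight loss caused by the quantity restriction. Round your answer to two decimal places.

Rewriting demand in inverse form: P = 170 - 2Q.
Without the quota, 170 - 2Q = 31 + 1.5Q gives Q* = 39.7143.
At Q = 18 the demand price is 170 - 2(18) = 134 and the supply price is 31 + 1.5(18) = 58.
DWL = (1/2)(gap between curves at 18) x (Q* - 18) = (1/2)(76)(21.7143) = 825.1429.

825.14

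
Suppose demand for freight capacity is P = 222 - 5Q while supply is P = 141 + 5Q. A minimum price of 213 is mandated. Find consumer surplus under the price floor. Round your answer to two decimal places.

8.10

Free-market equilibrium: 222 - 5Q = 141 + 5Q gives Q* = 8.1, P* = 181.5.
At P = 213, buyers demand (222 - 213)/5 = 1.8 while sellers would supply more, so the quantity traded is 1.8 at price 213.
CS is the triangle under demand above 213: (1/2)(1.8)(222 - 213) = 8.1.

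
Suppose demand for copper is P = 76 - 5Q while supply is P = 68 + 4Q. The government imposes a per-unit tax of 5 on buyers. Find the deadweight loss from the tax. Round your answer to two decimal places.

1.39

Without the tax, 76 - 5Q = 68 + 4Q so Q* = 0.8889 and P* = 71.5556.
A tax on buyers shifts demand down by 5: (76 - 5) - 5Q = 68 + 4Q, so Q_t = 0.3333. Buyers pay P_b = 74.3333; sellers receive P_s = P_b - 5 = 69.3333.
Deadweight loss is the triangle between the curves from Q_t to Q*: (1/2)(0.8889 - 0.3333)(5) = 1.3889.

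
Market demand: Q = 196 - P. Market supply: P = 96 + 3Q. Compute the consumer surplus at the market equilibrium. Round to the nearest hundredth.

Rewriting demand in inverse form: P = 196 - Q.
Setting demand equal to supply, 100 = 4Q, so Q* = 25 and P* = 171.
Consumer surplus is the triangle under demand above P*: (1/2)(25)(196 - 171) = (1/2)(25)(25) = 312.5.

312.50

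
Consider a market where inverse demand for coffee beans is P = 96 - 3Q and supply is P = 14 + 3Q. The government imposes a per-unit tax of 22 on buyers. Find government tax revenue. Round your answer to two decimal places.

Pre-tax equilibrium: 96 - 3Q = 14 + 3Q gives Q* = 13.6667, P* = 55.
A tax on buyers shifts demand down by 22: (96 - 22) - 3Q = 14 + 3Q, so Q_t = 10. Buyers pay P_b = 66; sellers receive P_s = P_b - 22 = 44.
Revenue is the tax times quantity traded: 22 x 10 = 220.

220.00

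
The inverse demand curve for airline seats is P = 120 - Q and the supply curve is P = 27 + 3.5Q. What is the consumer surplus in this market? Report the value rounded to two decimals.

213.56

Equilibrium: 120 - Q = 27 + 3.5Q, so Q* = 20.6667 and P* = 99.3333.
CS is the area between the demand curve and P* from 0 to Q*: (1/2)(20.6667)(20.6667) = 213.5556.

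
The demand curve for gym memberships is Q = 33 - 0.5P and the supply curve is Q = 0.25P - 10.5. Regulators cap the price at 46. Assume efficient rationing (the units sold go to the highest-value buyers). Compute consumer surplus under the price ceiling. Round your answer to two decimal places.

Rewriting demand in inverse form: P = 66 - 2Q.
Rewriting supply in inverse form: P = 42 + 4Q.
Without the control, 66 - 2Q = 42 + 4Q so Q* = 4 and P* = 58.
At P = 46, sellers supply (46 - 42)/4 = 1 while buyers want more, so the quantity traded is 1 at price 46.
The demand price at Q = 1 is 64. CS is the trapezoid between demand and 46 over [0, 1]: (1/2)[(66 - 46) + (64 - 46)](1) = 19.

19.00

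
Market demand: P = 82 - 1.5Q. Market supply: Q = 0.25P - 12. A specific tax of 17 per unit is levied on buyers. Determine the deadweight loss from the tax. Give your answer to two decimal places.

26.27

Rewriting supply in inverse form: P = 48 + 4Q.
Pre-tax equilibrium: 82 - 1.5Q = 48 + 4Q gives Q* = 6.1818, P* = 72.7273.
A tax on buyers shifts demand down by 17: (82 - 17) - 1.5Q = 48 + 4Q, so Q_t = 3.0909. Buyers pay P_b = 77.3636; sellers receive P_s = P_b - 17 = 60.3636.
The welfare triangle lost has base Q* - Q_t = 3.0909 and height t = 17, so DWL = (1/2)(3.0909)(17) = 26.2727.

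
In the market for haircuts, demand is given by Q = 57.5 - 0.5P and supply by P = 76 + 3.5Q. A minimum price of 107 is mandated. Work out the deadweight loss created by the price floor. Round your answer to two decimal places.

26.27

Rewriting demand in inverse form: P = 115 - 2Q.
Without the control, 115 - 2Q = 76 + 3.5Q so Q* = 7.0909 and P* = 100.8182.
At P = 107, buyers demand (115 - 107)/2 = 4 while sellers would supply more, so the quantity traded is 4 at price 107.
At Q = 4 the demand price is 107 and the supply price is 90. Deadweight loss is the triangle between the curves from 4 to 7.0909: (1/2)(107 - 90)(7.0909 - 4) = 26.2727.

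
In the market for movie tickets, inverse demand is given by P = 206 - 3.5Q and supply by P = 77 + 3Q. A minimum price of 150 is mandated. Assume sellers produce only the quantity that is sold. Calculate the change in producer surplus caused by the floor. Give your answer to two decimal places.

193.20

Free-market equilibrium: 206 - 3.5Q = 77 + 3Q gives Q* = 19.8462, P* = 136.5385.
At the floor price 150, quantity demanded is (206 - 150)/3.5 = 16; demand is the short side, so Q = 16 trades at P = 150.
PS goes from (1/2)(19.8462)(59.5385) = 590.8047 to 784 (computed as (150 - 77)(16) - (1/2)(3)(16)^2), a change of 193.1953.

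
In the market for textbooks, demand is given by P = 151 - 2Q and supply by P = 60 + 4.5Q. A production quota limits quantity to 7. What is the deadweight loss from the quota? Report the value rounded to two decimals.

159.25

Unrestricted equilibrium: Q* = (151 - 60)/(2 + 4.5) = 14.
At Q = 7 the demand price is 151 - 2(7) = 137 and the supply price is 60 + 4.5(7) = 91.5.
Deadweight loss is the triangle between the curves from 7 to 14: (1/2)(137 - 91.5)(14 - 7) = 159.25.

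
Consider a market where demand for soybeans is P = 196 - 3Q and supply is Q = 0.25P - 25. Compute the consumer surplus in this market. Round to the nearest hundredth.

282.12

Rewriting supply in inverse form: P = 100 + 4Q.
Set 196 - 3Q = 100 + 4Q, which gives 96 = 7Q, so Q* = 13.7143 and P* = 196 - 3(13.7143) = 154.8571.
CS is the area between the demand curve and P* from 0 to Q*: (1/2)(13.7143)(41.1429) = 282.1224.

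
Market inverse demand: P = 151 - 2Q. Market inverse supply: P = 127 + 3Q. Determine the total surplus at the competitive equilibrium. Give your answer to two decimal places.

Set 151 - 2Q = 127 + 3Q, which gives 24 = 5Q, so Q* = 4.8 and P* = 151 - 2(4.8) = 141.4.
CS = (1/2)(4.8)(9.6) = 23.04 and PS = (1/2)(4.8)(14.4) = 34.56, so total surplus = 57.6.

57.60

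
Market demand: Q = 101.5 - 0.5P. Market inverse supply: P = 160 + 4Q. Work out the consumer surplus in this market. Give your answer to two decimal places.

51.36

Rewriting demand in inverse form: P = 203 - 2Q.
Equilibrium: 203 - 2Q = 160 + 4Q, so Q* = 7.1667 and P* = 188.6667.
Consumer surplus is the triangle under demand above P*: (1/2)(7.1667)(203 - 188.6667) = (1/2)(7.1667)(14.3333) = 51.3611.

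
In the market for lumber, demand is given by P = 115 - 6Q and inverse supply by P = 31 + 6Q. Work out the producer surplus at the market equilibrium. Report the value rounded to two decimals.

147.00

Equilibrium: 115 - 6Q = 31 + 6Q, so Q* = 7 and P* = 73.
PS is the area between P* and the supply curve from 0 to Q*: (1/2)(7)(42) = 147.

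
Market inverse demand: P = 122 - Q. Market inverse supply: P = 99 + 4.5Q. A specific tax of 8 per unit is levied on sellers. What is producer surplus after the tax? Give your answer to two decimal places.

16.74

Pre-tax equilibrium: 122 - Q = 99 + 4.5Q gives Q* = 4.1818, P* = 117.8182.
With the tax, sellers need 8 more per unit: 122 - Q = 99 + 4.5Q + 8, so Q_t = 2.7273. Buyers pay P_b = 119.2727; sellers receive P_s = P_b - 8 = 111.2727.
PS = (1/2)(Q_t)(P_s - 99) = (1/2)(2.7273)(12.2727) = 16.7355.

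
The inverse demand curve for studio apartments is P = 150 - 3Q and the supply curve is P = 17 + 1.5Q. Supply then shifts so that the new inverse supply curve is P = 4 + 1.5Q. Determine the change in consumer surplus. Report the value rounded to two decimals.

268.67

Initial equilibrium: Q_0 = 29.5556, P_0 = 61.3333; CS_0 = (1/2)(29.5556)(88.6667) = 1310.2963, PS_0 = (1/2)(29.5556)(44.3333) = 655.1481.
New equilibrium: 150 - 3Q = 4 + 1.5Q gives Q_1 = 32.4444, P_1 = 52.6667; CS_1 = 1578.963, PS_1 = 789.4815.
Change in consumer surplus = 1578.963 - 1310.2963 = 268.6667.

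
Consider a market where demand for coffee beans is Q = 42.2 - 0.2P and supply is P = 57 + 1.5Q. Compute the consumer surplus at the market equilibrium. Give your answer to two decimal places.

Rewriting demand in inverse form: P = 211 - 5Q.
Setting demand equal to supply, 154 = 6.5Q, so Q* = 23.6923 and P* = 92.5385.
The demand choke price is 211, so CS = (1/2)(Q*)(211 - P*) = (1/2)(23.6923)(118.4615) = 1403.3136.

1403.31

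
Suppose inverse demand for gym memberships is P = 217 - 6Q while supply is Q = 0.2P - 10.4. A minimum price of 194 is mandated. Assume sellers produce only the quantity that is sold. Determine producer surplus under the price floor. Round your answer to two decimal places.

Rewriting supply in inverse form: P = 52 + 5Q.
Free-market equilibrium: 217 - 6Q = 52 + 5Q gives Q* = 15, P* = 127.
At P = 194, buyers demand (217 - 194)/6 = 3.8333 while sellers would supply more, so the quantity traded is 3.8333 at price 194.
The supply price at Q = 3.8333 is 71.1667. PS is the trapezoid between 194 and supply over [0, 3.8333]: (1/2)[(194 - 52) + (194 - 71.1667)](3.8333) = 507.5972.

507.60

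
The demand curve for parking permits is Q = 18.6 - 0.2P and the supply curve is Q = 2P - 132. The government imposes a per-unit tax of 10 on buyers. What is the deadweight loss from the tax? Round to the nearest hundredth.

9.09

Rewriting demand in inverse form: P = 93 - 5Q.
Rewriting supply in inverse form: P = 66 + 0.5Q.
Without the tax, 93 - 5Q = 66 + 0.5Q so Q* = 4.9091 and P* = 68.4545.
With the tax, buyers' net willingness to pay falls by 10: (93 - 10) - 5Q = 66 + 0.5Q, so Q_t = 3.0909. Buyers pay P_b = 77.5455; sellers receive P_s = P_b - 10 = 67.5455.
The welfare triangle lost has base Q* - Q_t = 1.8182 and height t = 10, so DWL = (1/2)(1.8182)(10) = 9.0909.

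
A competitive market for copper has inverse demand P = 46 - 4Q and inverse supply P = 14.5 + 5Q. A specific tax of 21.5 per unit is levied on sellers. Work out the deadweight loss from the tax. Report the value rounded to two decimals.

Pre-tax equilibrium: 46 - 4Q = 14.5 + 5Q gives Q* = 3.5, P* = 32.
A tax on sellers shifts supply up by 21.5: 46 - 4Q = 14.5 + 5Q + 21.5, so Q_t = 1.1111. Buyers pay P_b = 41.5556; sellers receive P_s = P_b - 21.5 = 20.0556.
Deadweight loss is the triangle between the curves from Q_t to Q*: (1/2)(3.5 - 1.1111)(21.5) = 25.6806.

25.68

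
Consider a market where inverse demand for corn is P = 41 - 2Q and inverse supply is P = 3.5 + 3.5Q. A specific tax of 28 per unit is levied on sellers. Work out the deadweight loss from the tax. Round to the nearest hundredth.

71.27

Pre-tax equilibrium: 41 - 2Q = 3.5 + 3.5Q gives Q* = 6.8182, P* = 27.3636.
A tax on sellers shifts supply up by 28: 41 - 2Q = 3.5 + 3.5Q + 28, so Q_t = 1.7273. Buyers pay P_b = 37.5455; sellers receive P_s = P_b - 28 = 9.5455.
The welfare triangle lost has base Q* - Q_t = 5.0909 and height t = 28, so DWL = (1/2)(5.0909)(28) = 71.2727.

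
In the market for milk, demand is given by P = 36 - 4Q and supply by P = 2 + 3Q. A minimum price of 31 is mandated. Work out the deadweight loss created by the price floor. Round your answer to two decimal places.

45.54

Without the control, 36 - 4Q = 2 + 3Q so Q* = 4.8571 and P* = 16.5714.
At P = 31, buyers demand (36 - 31)/4 = 1.25 while sellers would supply more, so the quantity traded is 1.25 at price 31.
The lost-trades triangle has base Q* - 1.25 = 3.6071 and height equal to the gap between the curves at Q = 1.25, which is 31 - 5.75 = 25.25. DWL = (1/2)(3.6071)(25.25) = 45.5402.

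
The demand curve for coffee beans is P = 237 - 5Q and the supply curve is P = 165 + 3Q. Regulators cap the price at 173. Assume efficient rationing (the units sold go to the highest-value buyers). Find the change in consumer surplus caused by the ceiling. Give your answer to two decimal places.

Free-market equilibrium: 237 - 5Q = 165 + 3Q gives Q* = 9, P* = 192.
At the ceiling price 173, quantity supplied is (173 - 165)/3 = 2.6667; supply is the short side, so Q = 2.6667 trades at P = 173.
CS goes from (1/2)(9)(45) = 202.5 to 152.8889 (computed as (237 - 173)(2.6667) - (1/2)(5)(2.6667)^2), a change of -49.6111.

-49.61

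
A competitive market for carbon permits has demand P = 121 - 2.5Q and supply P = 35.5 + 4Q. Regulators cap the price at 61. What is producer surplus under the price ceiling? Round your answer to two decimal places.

Free-market equilibrium: 121 - 2.5Q = 35.5 + 4Q gives Q* = 13.1538, P* = 88.1154.
At the ceiling price 61, quantity supplied is (61 - 35.5)/4 = 6.375; supply is the short side, so Q = 6.375 trades at P = 61.
PS is the triangle above supply below 61: (1/2)(6.375)(61 - 35.5) = 81.2812.

81.28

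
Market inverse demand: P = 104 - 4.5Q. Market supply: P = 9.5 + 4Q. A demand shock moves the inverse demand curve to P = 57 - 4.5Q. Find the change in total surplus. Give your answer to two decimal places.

Initial equilibrium: Q_0 = 11.1176, P_0 = 53.9706; CS_0 = (1/2)(11.1176)(50.0294) = 278.1047, PS_0 = (1/2)(11.1176)(44.4706) = 247.2042.
New equilibrium: 57 - 4.5Q = 9.5 + 4Q gives Q_1 = 5.5882, P_1 = 31.8529; CS_1 = 70.2638, PS_1 = 62.4567.
Change in total surplus = (70.2638 + 62.4567) - (278.1047 + 247.2042) = -392.5882.

-392.59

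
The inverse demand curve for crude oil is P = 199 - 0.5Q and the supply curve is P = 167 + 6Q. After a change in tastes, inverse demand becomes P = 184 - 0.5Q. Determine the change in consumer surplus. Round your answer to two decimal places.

Initial equilibrium: Q_0 = 4.9231, P_0 = 196.5385; CS_0 = (1/2)(4.9231)(2.4615) = 6.0592, PS_0 = (1/2)(4.9231)(29.5385) = 72.7101.
New equilibrium: 184 - 0.5Q = 167 + 6Q gives Q_1 = 2.6154, P_1 = 182.6923; CS_1 = 1.7101, PS_1 = 20.5207.
Change in consumer surplus = 1.7101 - 6.0592 = -4.3491.

-4.35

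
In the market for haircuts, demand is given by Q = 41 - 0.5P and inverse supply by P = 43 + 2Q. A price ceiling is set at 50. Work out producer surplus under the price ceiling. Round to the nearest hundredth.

12.25

Rewriting demand in inverse form: P = 82 - 2Q.
Free-market equilibrium: 82 - 2Q = 43 + 2Q gives Q* = 9.75, P* = 62.5.
At P = 50, sellers supply (50 - 43)/2 = 3.5 while buyers want more, so the quantity traded is 3.5 at price 50.
PS is the triangle above supply below 50: (1/2)(3.5)(50 - 43) = 12.25.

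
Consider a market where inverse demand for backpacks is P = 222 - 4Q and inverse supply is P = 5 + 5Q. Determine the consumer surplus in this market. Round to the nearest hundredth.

Setting demand equal to supply, 217 = 9Q, so Q* = 24.1111 and P* = 125.5556.
CS is the area between the demand curve and P* from 0 to Q*: (1/2)(24.1111)(96.4444) = 1162.6914.

1162.69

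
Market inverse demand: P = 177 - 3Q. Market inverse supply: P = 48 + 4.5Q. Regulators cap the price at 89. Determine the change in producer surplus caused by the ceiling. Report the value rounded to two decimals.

Free-market equilibrium: 177 - 3Q = 48 + 4.5Q gives Q* = 17.2, P* = 125.4.
At P = 89, sellers supply (89 - 48)/4.5 = 9.1111 while buyers want more, so the quantity traded is 9.1111 at price 89.
PS goes from (1/2)(17.2)(77.4) = 665.64 to 186.7778 (computed as (89 - 48)(9.1111) - (1/2)(4.5)(9.1111)^2), a change of -478.8622.

-478.86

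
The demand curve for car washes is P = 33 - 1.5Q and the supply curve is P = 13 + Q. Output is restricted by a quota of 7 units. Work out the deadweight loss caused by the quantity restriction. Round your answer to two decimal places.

Without the quota, 33 - 1.5Q = 13 + Q gives Q* = 8.
At Q = 7 the demand price is 33 - 1.5(7) = 22.5 and the supply price is 13 + (7) = 20.
Deadweight loss is the triangle between the curves from 7 to 8: (1/2)(22.5 - 20)(8 - 7) = 1.25.

1.25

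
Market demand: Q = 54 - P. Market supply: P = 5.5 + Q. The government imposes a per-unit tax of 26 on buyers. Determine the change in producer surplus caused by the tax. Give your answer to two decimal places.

Rewriting demand in inverse form: P = 54 - Q.
Without the tax, 54 - Q = 5.5 + Q so Q* = 24.25 and P* = 29.75.
A tax on buyers shifts demand down by 26: (54 - 26) - Q = 5.5 + Q, so Q_t = 11.25. Buyers pay P_b = 42.75; sellers receive P_s = P_b - 26 = 16.75.
PS falls from (1/2)(24.25)(24.25) = 294.0312 to (1/2)(11.25)(11.25) = 63.2812, a change of -230.75.

-230.75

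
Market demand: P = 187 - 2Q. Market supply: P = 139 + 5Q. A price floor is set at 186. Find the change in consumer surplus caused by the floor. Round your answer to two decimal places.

Without the control, 187 - 2Q = 139 + 5Q so Q* = 6.8571 and P* = 173.2857.
At P = 186, buyers demand (187 - 186)/2 = 0.5 while sellers would supply more, so the quantity traded is 0.5 at price 186.
CS goes from (1/2)(6.8571)(13.7143) = 47.0204 to 0.25 (computed as (187 - 186)(0.5) - (1/2)(2)(0.5)^2), a change of -46.7704.

-46.77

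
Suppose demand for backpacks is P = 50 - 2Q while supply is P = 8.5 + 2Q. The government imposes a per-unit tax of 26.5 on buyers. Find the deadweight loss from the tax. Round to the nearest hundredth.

87.78

Pre-tax equilibrium: 50 - 2Q = 8.5 + 2Q gives Q* = 10.375, P* = 29.25.
A tax on buyers shifts demand down by 26.5: (50 - 26.5) - 2Q = 8.5 + 2Q, so Q_t = 3.75. Buyers pay P_b = 42.5; sellers receive P_s = P_b - 26.5 = 16.
The welfare triangle lost has base Q* - Q_t = 6.625 and height t = 26.5, so DWL = (1/2)(6.625)(26.5) = 87.7812.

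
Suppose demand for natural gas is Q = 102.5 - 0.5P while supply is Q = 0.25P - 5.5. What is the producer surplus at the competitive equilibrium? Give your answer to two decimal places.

1860.50

Rewriting demand in inverse form: P = 205 - 2Q.
Rewriting supply in inverse form: P = 22 + 4Q.
Equilibrium: 205 - 2Q = 22 + 4Q, so Q* = 30.5 and P* = 144.
The supply curve's price intercept is 22, so PS = (1/2)(Q*)(P* - 22) = (1/2)(30.5)(122) = 1860.5.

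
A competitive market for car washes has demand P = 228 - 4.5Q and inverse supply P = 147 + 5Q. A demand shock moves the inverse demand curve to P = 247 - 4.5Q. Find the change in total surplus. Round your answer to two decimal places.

Initial equilibrium: Q_0 = 8.5263, P_0 = 189.6316; CS_0 = (1/2)(8.5263)(38.3684) = 163.5706, PS_0 = (1/2)(8.5263)(42.6316) = 181.7452.
New equilibrium: 247 - 4.5Q = 147 + 5Q gives Q_1 = 10.5263, P_1 = 199.6316; CS_1 = 249.3075, PS_1 = 277.0083.
Change in total surplus = (249.3075 + 277.0083) - (163.5706 + 181.7452) = 181.

181.00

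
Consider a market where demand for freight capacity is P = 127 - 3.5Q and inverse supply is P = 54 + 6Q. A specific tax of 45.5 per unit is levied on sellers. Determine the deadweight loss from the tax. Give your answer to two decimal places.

Pre-tax equilibrium: 127 - 3.5Q = 54 + 6Q gives Q* = 7.6842, P* = 100.1053.
A tax on sellers shifts supply up by 45.5: 127 - 3.5Q = 54 + 6Q + 45.5, so Q_t = 2.8947. Buyers pay P_b = 116.8684; sellers receive P_s = P_b - 45.5 = 71.3684.
Deadweight loss is the triangle between the curves from Q_t to Q*: (1/2)(7.6842 - 2.8947)(45.5) = 108.9605.

108.96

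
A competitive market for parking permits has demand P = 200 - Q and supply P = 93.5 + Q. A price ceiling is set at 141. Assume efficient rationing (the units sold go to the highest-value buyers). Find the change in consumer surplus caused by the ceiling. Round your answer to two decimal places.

256.59

Without the control, 200 - Q = 93.5 + Q so Q* = 53.25 and P* = 146.75.
At the ceiling price 141, quantity supplied is (141 - 93.5)/1 = 47.5; supply is the short side, so Q = 47.5 trades at P = 141.
CS goes from (1/2)(53.25)(53.25) = 1417.7812 to 1674.375 (computed as (200 - 141)(47.5) - (1/2)(1)(47.5)^2), a change of 256.5938.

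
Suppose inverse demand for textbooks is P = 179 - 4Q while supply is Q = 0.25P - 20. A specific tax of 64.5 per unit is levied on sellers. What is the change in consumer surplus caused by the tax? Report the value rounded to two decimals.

Rewriting supply in inverse form: P = 80 + 4Q.
Without the tax, 179 - 4Q = 80 + 4Q so Q* = 12.375 and P* = 129.5.
With the tax, sellers need 64.5 more per unit: 179 - 4Q = 80 + 4Q + 64.5, so Q_t = 4.3125. Buyers pay P_b = 161.75; sellers receive P_s = P_b - 64.5 = 97.25.
Consumers lose the trapezoid between P* and P_b out to Q_t plus the triangle from Q_t to Q*: change in CS = 37.1953 - 306.2812 = -269.0859.

-269.09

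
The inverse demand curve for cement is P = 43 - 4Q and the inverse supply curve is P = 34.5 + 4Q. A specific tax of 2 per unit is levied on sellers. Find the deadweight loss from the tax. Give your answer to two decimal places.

Without the tax, 43 - 4Q = 34.5 + 4Q so Q* = 1.0625 and P* = 38.75.
With the tax, sellers need 2 more per unit: 43 - 4Q = 34.5 + 4Q + 2, so Q_t = 0.8125. Buyers pay P_b = 39.75; sellers receive P_s = P_b - 2 = 37.75.
The welfare triangle lost has base Q* - Q_t = 0.25 and height t = 2, so DWL = (1/2)(0.25)(2) = 0.25.

0.25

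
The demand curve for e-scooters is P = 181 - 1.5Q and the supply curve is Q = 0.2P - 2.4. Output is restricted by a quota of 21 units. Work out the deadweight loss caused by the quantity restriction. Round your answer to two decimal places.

81.25

Rewriting supply in inverse form: P = 12 + 5Q.
Unrestricted equilibrium: Q* = (181 - 12)/(1.5 + 5) = 26.
At Q = 21 the demand price is 181 - 1.5(21) = 149.5 and the supply price is 12 + 5(21) = 117.
Deadweight loss is the triangle between the curves from 21 to 26: (1/2)(149.5 - 117)(26 - 21) = 81.25.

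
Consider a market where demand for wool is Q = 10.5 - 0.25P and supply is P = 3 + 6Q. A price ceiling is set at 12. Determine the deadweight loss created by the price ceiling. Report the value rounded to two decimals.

Rewriting demand in inverse form: P = 42 - 4Q.
Free-market equilibrium: 42 - 4Q = 3 + 6Q gives Q* = 3.9, P* = 26.4.
At the ceiling price 12, quantity supplied is (12 - 3)/6 = 1.5; supply is the short side, so Q = 1.5 trades at P = 12.
The lost-trades triangle has base Q* - 1.5 = 2.4 and height equal to the gap between the curves at Q = 1.5, which is 36 - 12 = 24. DWL = (1/2)(2.4)(24) = 28.8.

28.80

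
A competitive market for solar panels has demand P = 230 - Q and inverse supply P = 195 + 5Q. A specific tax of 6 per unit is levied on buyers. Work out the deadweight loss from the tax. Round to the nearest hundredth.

Pre-tax equilibrium: 230 - Q = 195 + 5Q gives Q* = 5.8333, P* = 224.1667.
With the tax, buyers' net willingness to pay falls by 6: (230 - 6) - Q = 195 + 5Q, so Q_t = 4.8333. Buyers pay P_b = 225.1667; sellers receive P_s = P_b - 6 = 219.1667.
Deadweight loss is the triangle between the curves from Q_t to Q*: (1/2)(5.8333 - 4.8333)(6) = 3.

3.00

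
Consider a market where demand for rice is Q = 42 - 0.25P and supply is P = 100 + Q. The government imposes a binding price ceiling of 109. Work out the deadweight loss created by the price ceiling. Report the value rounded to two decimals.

52.90

Rewriting demand in inverse form: P = 168 - 4Q.
Free-market equilibrium: 168 - 4Q = 100 + Q gives Q* = 13.6, P* = 113.6.
At the ceiling price 109, quantity supplied is (109 - 100)/1 = 9; supply is the short side, so Q = 9 trades at P = 109.
The lost-trades triangle has base Q* - 9 = 4.6 and height equal to the gap between the curves at Q = 9, which is 132 - 109 = 23. DWL = (1/2)(4.6)(23) = 52.9.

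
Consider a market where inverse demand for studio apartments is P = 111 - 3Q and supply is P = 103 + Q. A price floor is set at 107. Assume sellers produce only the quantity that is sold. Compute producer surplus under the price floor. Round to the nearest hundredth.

Without the control, 111 - 3Q = 103 + Q so Q* = 2 and P* = 105.
At the floor price 107, quantity demanded is (111 - 107)/3 = 1.3333; demand is the short side, so Q = 1.3333 trades at P = 107.
The supply price at Q = 1.3333 is 104.3333. PS is the trapezoid between 107 and supply over [0, 1.3333]: (1/2)[(107 - 103) + (107 - 104.3333)](1.3333) = 4.4444.

4.44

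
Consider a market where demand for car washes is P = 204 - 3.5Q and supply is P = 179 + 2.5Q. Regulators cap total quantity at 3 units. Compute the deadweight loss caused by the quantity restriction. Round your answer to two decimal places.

Unrestricted equilibrium: Q* = (204 - 179)/(3.5 + 2.5) = 4.1667.
At Q = 3 the demand price is 204 - 3.5(3) = 193.5 and the supply price is 179 + 2.5(3) = 186.5.
DWL = (1/2)(gap between curves at 3) x (Q* - 3) = (1/2)(7)(1.1667) = 4.0833.

4.08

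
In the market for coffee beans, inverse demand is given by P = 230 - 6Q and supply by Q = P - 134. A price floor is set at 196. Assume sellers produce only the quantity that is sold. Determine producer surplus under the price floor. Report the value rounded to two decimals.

335.28

Rewriting supply in inverse form: P = 134 + Q.
Without the control, 230 - 6Q = 134 + Q so Q* = 13.7143 and P* = 147.7143.
At P = 196, buyers demand (230 - 196)/6 = 5.6667 while sellers would supply more, so the quantity traded is 5.6667 at price 196.
The supply price at Q = 5.6667 is 139.6667. PS is the trapezoid between 196 and supply over [0, 5.6667]: (1/2)[(196 - 134) + (196 - 139.6667)](5.6667) = 335.2778.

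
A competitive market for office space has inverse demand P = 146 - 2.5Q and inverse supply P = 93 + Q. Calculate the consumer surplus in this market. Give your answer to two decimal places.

286.63

Equilibrium: 146 - 2.5Q = 93 + Q, so Q* = 15.1429 and P* = 108.1429.
The demand choke price is 146, so CS = (1/2)(Q*)(146 - P*) = (1/2)(15.1429)(37.8571) = 286.6327.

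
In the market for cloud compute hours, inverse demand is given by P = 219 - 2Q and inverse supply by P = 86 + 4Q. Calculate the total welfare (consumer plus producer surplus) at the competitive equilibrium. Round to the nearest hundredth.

1474.08

Setting demand equal to supply, 133 = 6Q, so Q* = 22.1667 and P* = 174.6667.
CS = (1/2)(22.1667)(44.3333) = 491.3611 and PS = (1/2)(22.1667)(88.6667) = 982.7222, so total surplus = 1474.0833.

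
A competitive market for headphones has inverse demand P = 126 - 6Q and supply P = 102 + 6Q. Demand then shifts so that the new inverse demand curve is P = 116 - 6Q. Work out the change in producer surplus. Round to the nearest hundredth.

-7.92

Initial equilibrium: Q_0 = 2, P_0 = 114; CS_0 = (1/2)(2)(12) = 12, PS_0 = (1/2)(2)(12) = 12.
New equilibrium: 116 - 6Q = 102 + 6Q gives Q_1 = 1.1667, P_1 = 109; CS_1 = 4.0833, PS_1 = 4.0833.
Change in producer surplus = 4.0833 - 12 = -7.9167.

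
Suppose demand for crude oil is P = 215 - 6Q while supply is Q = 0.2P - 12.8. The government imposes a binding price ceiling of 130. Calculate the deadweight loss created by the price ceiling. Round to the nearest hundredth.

1.53

Rewriting supply in inverse form: P = 64 + 5Q.
Without the control, 215 - 6Q = 64 + 5Q so Q* = 13.7273 and P* = 132.6364.
At the ceiling price 130, quantity supplied is (130 - 64)/5 = 13.2; supply is the short side, so Q = 13.2 trades at P = 130.
At Q = 13.2 the demand price is 135.8 and the supply price is 130. Deadweight loss is the triangle between the curves from 13.2 to 13.7273: (1/2)(135.8 - 130)(13.7273 - 13.2) = 1.5291.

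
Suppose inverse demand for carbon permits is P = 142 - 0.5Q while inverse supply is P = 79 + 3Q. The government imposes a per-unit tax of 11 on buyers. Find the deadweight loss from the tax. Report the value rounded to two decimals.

17.29

Pre-tax equilibrium: 142 - 0.5Q = 79 + 3Q gives Q* = 18, P* = 133.
A tax on buyers shifts demand down by 11: (142 - 11) - 0.5Q = 79 + 3Q, so Q_t = 14.8571. Buyers pay P_b = 134.5714; sellers receive P_s = P_b - 11 = 123.5714.
Deadweight loss is the triangle between the curves from Q_t to Q*: (1/2)(18 - 14.8571)(11) = 17.2857.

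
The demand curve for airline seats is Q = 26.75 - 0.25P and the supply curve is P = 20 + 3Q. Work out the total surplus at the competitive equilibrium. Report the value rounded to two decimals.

540.64

Rewriting demand in inverse form: P = 107 - 4Q.
Equilibrium: 107 - 4Q = 20 + 3Q, so Q* = 12.4286 and P* = 57.2857.
CS = (1/2)(12.4286)(49.7143) = 308.9388 and PS = (1/2)(12.4286)(37.2857) = 231.7041, so total surplus = 540.6429.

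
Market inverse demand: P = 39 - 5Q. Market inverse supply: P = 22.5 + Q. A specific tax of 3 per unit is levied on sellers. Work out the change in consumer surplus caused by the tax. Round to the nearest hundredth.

-6.25

Without the tax, 39 - 5Q = 22.5 + Q so Q* = 2.75 and P* = 25.25.
With the tax, sellers need 3 more per unit: 39 - 5Q = 22.5 + Q + 3, so Q_t = 2.25. Buyers pay P_b = 27.75; sellers receive P_s = P_b - 3 = 24.75.
Consumers lose the trapezoid between P* and P_b out to Q_t plus the triangle from Q_t to Q*: change in CS = 12.6562 - 18.9062 = -6.25.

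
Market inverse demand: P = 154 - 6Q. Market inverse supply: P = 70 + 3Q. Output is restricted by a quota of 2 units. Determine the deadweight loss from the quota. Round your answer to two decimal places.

Without the quota, 154 - 6Q = 70 + 3Q gives Q* = 9.3333.
At Q = 2 the demand price is 154 - 6(2) = 142 and the supply price is 70 + 3(2) = 76.
DWL = (1/2)(gap between curves at 2) x (Q* - 2) = (1/2)(66)(7.3333) = 242.

242.00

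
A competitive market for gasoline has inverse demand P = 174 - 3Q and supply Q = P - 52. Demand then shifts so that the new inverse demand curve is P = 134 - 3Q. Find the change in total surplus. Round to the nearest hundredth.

-1020.00

Rewriting supply in inverse form: P = 52 + Q.
Initial equilibrium: Q_0 = 30.5, P_0 = 82.5; CS_0 = (1/2)(30.5)(91.5) = 1395.375, PS_0 = (1/2)(30.5)(30.5) = 465.125.
New equilibrium: 134 - 3Q = 52 + Q gives Q_1 = 20.5, P_1 = 72.5; CS_1 = 630.375, PS_1 = 210.125.
Change in total surplus = (630.375 + 210.125) - (1395.375 + 465.125) = -1020.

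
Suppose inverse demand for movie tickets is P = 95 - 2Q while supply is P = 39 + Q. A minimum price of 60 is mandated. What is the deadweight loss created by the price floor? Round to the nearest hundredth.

2.04

Free-market equilibrium: 95 - 2Q = 39 + Q gives Q* = 18.6667, P* = 57.6667.
At P = 60, buyers demand (95 - 60)/2 = 17.5 while sellers would supply more, so the quantity traded is 17.5 at price 60.
At Q = 17.5 the demand price is 60 and the supply price is 56.5. Deadweight loss is the triangle between the curves from 17.5 to 18.6667: (1/2)(60 - 56.5)(18.6667 - 17.5) = 2.0417.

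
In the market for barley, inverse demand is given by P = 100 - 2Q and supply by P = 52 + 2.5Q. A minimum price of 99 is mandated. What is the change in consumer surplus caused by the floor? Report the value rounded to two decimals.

Without the control, 100 - 2Q = 52 + 2.5Q so Q* = 10.6667 and P* = 78.6667.
At P = 99, buyers demand (100 - 99)/2 = 0.5 while sellers would supply more, so the quantity traded is 0.5 at price 99.
CS goes from (1/2)(10.6667)(21.3333) = 113.7778 to 0.25 (computed as (100 - 99)(0.5) - (1/2)(2)(0.5)^2), a change of -113.5278.

-113.53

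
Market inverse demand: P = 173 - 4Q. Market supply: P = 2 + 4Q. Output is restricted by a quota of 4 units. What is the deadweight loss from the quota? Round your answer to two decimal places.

1207.56

Unrestricted equilibrium: Q* = (173 - 2)/(4 + 4) = 21.375.
At Q = 4 the demand price is 173 - 4(4) = 157 and the supply price is 2 + 4(4) = 18.
DWL = (1/2)(gap between curves at 4) x (Q* - 4) = (1/2)(139)(17.375) = 1207.5625.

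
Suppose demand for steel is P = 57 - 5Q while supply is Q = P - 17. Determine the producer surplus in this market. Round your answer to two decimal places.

22.22

Rewriting supply in inverse form: P = 17 + Q.
Set 57 - 5Q = 17 + Q, which gives 40 = 6Q, so Q* = 6.6667 and P* = 57 - 5(6.6667) = 23.6667.
Producer surplus is the triangle above supply below P*: (1/2)(6.6667)(23.6667 - 17) = (1/2)(6.6667)(6.6667) = 22.2222.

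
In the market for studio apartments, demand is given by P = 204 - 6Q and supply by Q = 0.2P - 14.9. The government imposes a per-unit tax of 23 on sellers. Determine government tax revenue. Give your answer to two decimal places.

Rewriting supply in inverse form: P = 74.5 + 5Q.
Without the tax, 204 - 6Q = 74.5 + 5Q so Q* = 11.7727 and P* = 133.3636.
With the tax, sellers need 23 more per unit: 204 - 6Q = 74.5 + 5Q + 23, so Q_t = 9.6818. Buyers pay P_b = 145.9091; sellers receive P_s = P_b - 23 = 122.9091.
Revenue is the tax times quantity traded: 23 x 9.6818 = 222.6818.

222.68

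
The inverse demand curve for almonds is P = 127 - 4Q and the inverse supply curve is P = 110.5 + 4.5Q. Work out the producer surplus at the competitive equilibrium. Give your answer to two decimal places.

8.48

Setting demand equal to supply, 16.5 = 8.5Q, so Q* = 1.9412 and P* = 119.2353.
PS is the area between P* and the supply curve from 0 to Q*: (1/2)(1.9412)(8.7353) = 8.4784.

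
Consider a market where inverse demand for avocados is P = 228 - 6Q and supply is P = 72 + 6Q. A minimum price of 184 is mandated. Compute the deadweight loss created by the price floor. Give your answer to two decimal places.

192.67

Free-market equilibrium: 228 - 6Q = 72 + 6Q gives Q* = 13, P* = 150.
At the floor price 184, quantity demanded is (228 - 184)/6 = 7.3333; demand is the short side, so Q = 7.3333 trades at P = 184.
At Q = 7.3333 the demand price is 184 and the supply price is 116. Deadweight loss is the triangle between the curves from 7.3333 to 13: (1/2)(184 - 116)(13 - 7.3333) = 192.6667.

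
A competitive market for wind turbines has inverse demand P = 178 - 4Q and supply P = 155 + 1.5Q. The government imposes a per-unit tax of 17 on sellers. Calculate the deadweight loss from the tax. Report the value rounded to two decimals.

Pre-tax equilibrium: 178 - 4Q = 155 + 1.5Q gives Q* = 4.1818, P* = 161.2727.
With the tax, sellers need 17 more per unit: 178 - 4Q = 155 + 1.5Q + 17, so Q_t = 1.0909. Buyers pay P_b = 173.6364; sellers receive P_s = P_b - 17 = 156.6364.
Deadweight loss is the triangle between the curves from Q_t to Q*: (1/2)(4.1818 - 1.0909)(17) = 26.2727.

26.27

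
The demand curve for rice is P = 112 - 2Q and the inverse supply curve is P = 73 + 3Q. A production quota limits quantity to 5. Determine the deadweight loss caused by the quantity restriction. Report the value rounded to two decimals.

Without the quota, 112 - 2Q = 73 + 3Q gives Q* = 7.8.
At Q = 5 the demand price is 112 - 2(5) = 102 and the supply price is 73 + 3(5) = 88.
Deadweight loss is the triangle between the curves from 5 to 7.8: (1/2)(102 - 88)(7.8 - 5) = 19.6.

19.60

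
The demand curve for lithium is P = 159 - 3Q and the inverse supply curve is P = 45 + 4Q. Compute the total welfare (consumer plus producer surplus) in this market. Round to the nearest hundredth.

Setting demand equal to supply, 114 = 7Q, so Q* = 16.2857 and P* = 110.1429.
CS = (1/2)(16.2857)(48.8571) = 397.8367 and PS = (1/2)(16.2857)(65.1429) = 530.449, so total surplus = 928.2857.

928.29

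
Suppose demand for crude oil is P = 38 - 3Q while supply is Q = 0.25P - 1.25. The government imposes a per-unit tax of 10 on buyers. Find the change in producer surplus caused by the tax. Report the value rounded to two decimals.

Rewriting supply in inverse form: P = 5 + 4Q.
Pre-tax equilibrium: 38 - 3Q = 5 + 4Q gives Q* = 4.7143, P* = 23.8571.
With the tax, buyers' net willingness to pay falls by 10: (38 - 10) - 3Q = 5 + 4Q, so Q_t = 3.2857. Buyers pay P_b = 28.1429; sellers receive P_s = P_b - 10 = 18.1429.
Producers lose the trapezoid between P_s and P* out to Q_t plus the triangle from Q_t to Q*: change in PS = 21.5918 - 44.449 = -22.8571.

-22.86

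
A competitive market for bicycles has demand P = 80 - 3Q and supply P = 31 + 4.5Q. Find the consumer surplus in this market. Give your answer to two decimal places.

64.03

Set 80 - 3Q = 31 + 4.5Q, which gives 49 = 7.5Q, so Q* = 6.5333 and P* = 80 - 3(6.5333) = 60.4.
The demand choke price is 80, so CS = (1/2)(Q*)(80 - P*) = (1/2)(6.5333)(19.6) = 64.0267.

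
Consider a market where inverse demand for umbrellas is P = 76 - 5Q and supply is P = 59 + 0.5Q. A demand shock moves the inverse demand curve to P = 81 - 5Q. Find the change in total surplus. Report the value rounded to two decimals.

Initial equilibrium: Q_0 = 3.0909, P_0 = 60.5455; CS_0 = (1/2)(3.0909)(15.4545) = 23.8843, PS_0 = (1/2)(3.0909)(1.5455) = 2.3884.
New equilibrium: 81 - 5Q = 59 + 0.5Q gives Q_1 = 4, P_1 = 61; CS_1 = 40, PS_1 = 4.
Change in total surplus = (40 + 4) - (23.8843 + 2.3884) = 17.7273.

17.73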